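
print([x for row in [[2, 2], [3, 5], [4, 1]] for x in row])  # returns [2, 2, 3, 5, 4, 1]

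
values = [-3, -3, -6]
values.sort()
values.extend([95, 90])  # [-6, -3, -3, 95, 90]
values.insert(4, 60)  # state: [-6, -3, -3, 95, 60, 90]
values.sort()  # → [-6, -3, -3, 60, 90, 95]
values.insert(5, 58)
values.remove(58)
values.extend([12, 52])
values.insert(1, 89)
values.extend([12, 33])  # [-6, 89, -3, -3, 60, 90, 95, 12, 52, 12, 33]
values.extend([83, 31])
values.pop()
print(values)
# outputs [-6, 89, -3, -3, 60, 90, 95, 12, 52, 12, 33, 83]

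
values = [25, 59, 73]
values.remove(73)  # [25, 59]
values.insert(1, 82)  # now [25, 82, 59]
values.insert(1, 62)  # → [25, 62, 82, 59]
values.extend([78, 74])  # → [25, 62, 82, 59, 78, 74]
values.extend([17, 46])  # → [25, 62, 82, 59, 78, 74, 17, 46]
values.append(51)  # [25, 62, 82, 59, 78, 74, 17, 46, 51]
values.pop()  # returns 51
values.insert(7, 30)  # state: [25, 62, 82, 59, 78, 74, 17, 30, 46]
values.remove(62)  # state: [25, 82, 59, 78, 74, 17, 30, 46]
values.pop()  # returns 46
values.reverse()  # [30, 17, 74, 78, 59, 82, 25]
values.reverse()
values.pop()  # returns 30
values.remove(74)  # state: [25, 82, 59, 78, 17]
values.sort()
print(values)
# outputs [17, 25, 59, 78, 82]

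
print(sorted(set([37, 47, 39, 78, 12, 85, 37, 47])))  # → [12, 37, 39, 47, 78, 85]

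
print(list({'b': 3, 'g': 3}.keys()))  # ['b', 'g']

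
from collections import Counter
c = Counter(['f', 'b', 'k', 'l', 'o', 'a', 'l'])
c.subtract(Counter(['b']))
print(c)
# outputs Counter({'l': 2, 'f': 1, 'k': 1, 'o': 1, 'a': 1, 'b': 0})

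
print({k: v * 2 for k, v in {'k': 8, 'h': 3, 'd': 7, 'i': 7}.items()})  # {'k': 16, 'h': 6, 'd': 14, 'i': 14}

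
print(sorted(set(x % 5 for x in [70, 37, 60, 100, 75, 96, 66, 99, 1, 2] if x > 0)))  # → [0, 1, 2, 4]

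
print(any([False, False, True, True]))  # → True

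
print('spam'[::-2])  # mp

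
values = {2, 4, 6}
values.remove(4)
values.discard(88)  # {2, 6}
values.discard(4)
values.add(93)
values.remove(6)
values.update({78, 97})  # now {2, 78, 93, 97}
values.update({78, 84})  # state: {2, 78, 84, 93, 97}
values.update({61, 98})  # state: {2, 61, 78, 84, 93, 97, 98}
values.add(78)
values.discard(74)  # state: {2, 61, 78, 84, 93, 97, 98}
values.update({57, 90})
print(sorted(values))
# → [2, 57, 61, 78, 84, 90, 93, 97, 98]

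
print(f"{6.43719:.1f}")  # 6.4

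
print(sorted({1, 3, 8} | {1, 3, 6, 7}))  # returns [1, 3, 6, 7, 8]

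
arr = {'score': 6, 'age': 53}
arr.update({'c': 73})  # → {'score': 6, 'age': 53, 'c': 73}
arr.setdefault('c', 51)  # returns 73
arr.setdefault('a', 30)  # 30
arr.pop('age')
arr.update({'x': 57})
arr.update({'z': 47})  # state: {'score': 6, 'c': 73, 'a': 30, 'x': 57, 'z': 47}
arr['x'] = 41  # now {'score': 6, 'c': 73, 'a': 30, 'x': 41, 'z': 47}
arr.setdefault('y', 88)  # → 88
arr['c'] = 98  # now {'score': 6, 'c': 98, 'a': 30, 'x': 41, 'z': 47, 'y': 88}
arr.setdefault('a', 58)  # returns 30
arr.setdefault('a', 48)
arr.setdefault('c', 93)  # 98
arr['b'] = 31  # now {'score': 6, 'c': 98, 'a': 30, 'x': 41, 'z': 47, 'y': 88, 'b': 31}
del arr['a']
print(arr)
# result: {'score': 6, 'c': 98, 'x': 41, 'z': 47, 'y': 88, 'b': 31}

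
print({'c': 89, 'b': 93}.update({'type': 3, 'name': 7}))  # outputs None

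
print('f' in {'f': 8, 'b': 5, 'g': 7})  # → True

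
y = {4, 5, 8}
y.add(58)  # {4, 5, 8, 58}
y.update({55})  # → {4, 5, 8, 55, 58}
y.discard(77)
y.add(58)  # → {4, 5, 8, 55, 58}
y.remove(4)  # {5, 8, 55, 58}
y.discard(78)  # {5, 8, 55, 58}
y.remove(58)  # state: {5, 8, 55}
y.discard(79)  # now {5, 8, 55}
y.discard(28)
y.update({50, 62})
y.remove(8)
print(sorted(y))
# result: [5, 50, 55, 62]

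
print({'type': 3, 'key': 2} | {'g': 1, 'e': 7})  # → {'type': 3, 'key': 2, 'g': 1, 'e': 7}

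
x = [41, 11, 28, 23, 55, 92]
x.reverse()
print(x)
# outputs [92, 55, 23, 28, 11, 41]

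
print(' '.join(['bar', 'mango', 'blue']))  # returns bar mango blue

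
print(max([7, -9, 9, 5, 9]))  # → 9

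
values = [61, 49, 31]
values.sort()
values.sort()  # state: [31, 49, 61]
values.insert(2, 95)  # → [31, 49, 95, 61]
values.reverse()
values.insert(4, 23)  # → [61, 95, 49, 31, 23]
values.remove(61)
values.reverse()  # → [23, 31, 49, 95]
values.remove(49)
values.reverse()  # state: [95, 31, 23]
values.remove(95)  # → [31, 23]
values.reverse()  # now [23, 31]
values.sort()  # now [23, 31]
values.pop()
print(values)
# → [23]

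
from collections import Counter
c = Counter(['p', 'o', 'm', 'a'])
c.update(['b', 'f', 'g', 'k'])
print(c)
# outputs Counter({'p': 1, 'o': 1, 'm': 1, 'a': 1, 'b': 1, 'f': 1, 'g': 1, 'k': 1})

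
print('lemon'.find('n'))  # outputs 4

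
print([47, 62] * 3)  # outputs [47, 62, 47, 62, 47, 62]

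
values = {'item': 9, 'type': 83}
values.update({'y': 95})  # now {'item': 9, 'type': 83, 'y': 95}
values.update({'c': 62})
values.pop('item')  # 9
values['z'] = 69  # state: {'type': 83, 'y': 95, 'c': 62, 'z': 69}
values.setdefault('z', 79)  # 69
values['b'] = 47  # {'type': 83, 'y': 95, 'c': 62, 'z': 69, 'b': 47}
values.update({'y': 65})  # {'type': 83, 'y': 65, 'c': 62, 'z': 69, 'b': 47}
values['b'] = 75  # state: {'type': 83, 'y': 65, 'c': 62, 'z': 69, 'b': 75}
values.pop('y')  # 65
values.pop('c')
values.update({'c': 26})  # {'type': 83, 'z': 69, 'b': 75, 'c': 26}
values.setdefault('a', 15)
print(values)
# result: {'type': 83, 'z': 69, 'b': 75, 'c': 26, 'a': 15}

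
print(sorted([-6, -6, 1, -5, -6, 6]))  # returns [-6, -6, -6, -5, 1, 6]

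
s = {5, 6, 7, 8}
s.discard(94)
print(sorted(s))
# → [5, 6, 7, 8]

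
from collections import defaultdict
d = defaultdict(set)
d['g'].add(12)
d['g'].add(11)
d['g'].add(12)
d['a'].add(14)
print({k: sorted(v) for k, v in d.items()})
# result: {'g': [11, 12], 'a': [14]}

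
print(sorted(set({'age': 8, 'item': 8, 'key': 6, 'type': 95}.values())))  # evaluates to [6, 8, 95]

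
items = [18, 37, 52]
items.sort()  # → [18, 37, 52]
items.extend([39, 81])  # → [18, 37, 52, 39, 81]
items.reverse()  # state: [81, 39, 52, 37, 18]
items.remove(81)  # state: [39, 52, 37, 18]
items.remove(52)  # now [39, 37, 18]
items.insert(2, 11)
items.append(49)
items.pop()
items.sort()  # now [11, 18, 37, 39]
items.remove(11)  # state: [18, 37, 39]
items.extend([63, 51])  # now [18, 37, 39, 63, 51]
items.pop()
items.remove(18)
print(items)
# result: [37, 39, 63]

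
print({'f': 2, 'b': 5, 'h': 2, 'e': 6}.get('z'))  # None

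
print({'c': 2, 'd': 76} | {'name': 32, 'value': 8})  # {'c': 2, 'd': 76, 'name': 32, 'value': 8}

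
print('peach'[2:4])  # ac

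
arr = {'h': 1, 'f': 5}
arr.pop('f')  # 5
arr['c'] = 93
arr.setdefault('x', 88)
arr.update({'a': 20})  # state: {'h': 1, 'c': 93, 'x': 88, 'a': 20}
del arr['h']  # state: {'c': 93, 'x': 88, 'a': 20}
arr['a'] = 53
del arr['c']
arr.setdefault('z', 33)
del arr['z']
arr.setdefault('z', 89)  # 89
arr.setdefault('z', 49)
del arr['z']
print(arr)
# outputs {'x': 88, 'a': 53}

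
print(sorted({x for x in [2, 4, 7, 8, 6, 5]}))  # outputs [2, 4, 5, 6, 7, 8]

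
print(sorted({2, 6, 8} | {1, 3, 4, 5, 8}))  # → [1, 2, 3, 4, 5, 6, 8]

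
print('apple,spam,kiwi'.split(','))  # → ['apple', 'spam', 'kiwi']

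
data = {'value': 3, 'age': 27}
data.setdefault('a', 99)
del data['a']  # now {'value': 3, 'age': 27}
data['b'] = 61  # {'value': 3, 'age': 27, 'b': 61}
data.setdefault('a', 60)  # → 60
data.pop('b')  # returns 61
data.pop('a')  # 60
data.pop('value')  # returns 3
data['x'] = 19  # {'age': 27, 'x': 19}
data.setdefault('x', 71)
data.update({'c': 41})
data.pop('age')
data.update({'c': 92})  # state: {'x': 19, 'c': 92}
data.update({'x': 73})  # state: {'x': 73, 'c': 92}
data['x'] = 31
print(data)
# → {'x': 31, 'c': 92}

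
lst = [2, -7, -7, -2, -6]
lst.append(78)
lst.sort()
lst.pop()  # 78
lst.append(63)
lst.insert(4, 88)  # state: [-7, -7, -6, -2, 88, 2, 63]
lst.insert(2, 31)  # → [-7, -7, 31, -6, -2, 88, 2, 63]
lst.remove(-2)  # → [-7, -7, 31, -6, 88, 2, 63]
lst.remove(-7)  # [-7, 31, -6, 88, 2, 63]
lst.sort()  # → [-7, -6, 2, 31, 63, 88]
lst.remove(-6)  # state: [-7, 2, 31, 63, 88]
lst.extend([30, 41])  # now [-7, 2, 31, 63, 88, 30, 41]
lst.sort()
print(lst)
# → [-7, 2, 30, 31, 41, 63, 88]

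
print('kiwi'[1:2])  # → i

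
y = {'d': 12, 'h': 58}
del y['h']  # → {'d': 12}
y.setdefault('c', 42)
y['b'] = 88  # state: {'d': 12, 'c': 42, 'b': 88}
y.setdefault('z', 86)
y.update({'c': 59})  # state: {'d': 12, 'c': 59, 'b': 88, 'z': 86}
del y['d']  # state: {'c': 59, 'b': 88, 'z': 86}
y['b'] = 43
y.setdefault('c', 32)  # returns 59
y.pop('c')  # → 59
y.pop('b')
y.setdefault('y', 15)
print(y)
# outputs {'z': 86, 'y': 15}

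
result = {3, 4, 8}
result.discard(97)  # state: {3, 4, 8}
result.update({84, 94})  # {3, 4, 8, 84, 94}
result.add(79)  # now {3, 4, 8, 79, 84, 94}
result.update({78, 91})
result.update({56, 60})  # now {3, 4, 8, 56, 60, 78, 79, 84, 91, 94}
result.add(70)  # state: {3, 4, 8, 56, 60, 70, 78, 79, 84, 91, 94}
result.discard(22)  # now {3, 4, 8, 56, 60, 70, 78, 79, 84, 91, 94}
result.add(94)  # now {3, 4, 8, 56, 60, 70, 78, 79, 84, 91, 94}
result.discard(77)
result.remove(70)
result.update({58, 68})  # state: {3, 4, 8, 56, 58, 60, 68, 78, 79, 84, 91, 94}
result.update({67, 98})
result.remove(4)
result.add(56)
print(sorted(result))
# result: [3, 8, 56, 58, 60, 67, 68, 78, 79, 84, 91, 94, 98]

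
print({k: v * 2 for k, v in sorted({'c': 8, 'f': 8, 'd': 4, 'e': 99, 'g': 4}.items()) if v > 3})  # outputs {'c': 16, 'd': 8, 'e': 198, 'f': 16, 'g': 8}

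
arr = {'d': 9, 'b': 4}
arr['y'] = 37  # {'d': 9, 'b': 4, 'y': 37}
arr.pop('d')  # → 9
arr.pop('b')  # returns 4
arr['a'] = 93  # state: {'y': 37, 'a': 93}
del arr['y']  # {'a': 93}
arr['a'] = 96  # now {'a': 96}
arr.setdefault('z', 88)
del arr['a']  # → {'z': 88}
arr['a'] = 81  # {'z': 88, 'a': 81}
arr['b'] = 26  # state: {'z': 88, 'a': 81, 'b': 26}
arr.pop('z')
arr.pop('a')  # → 81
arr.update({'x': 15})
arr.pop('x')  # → 15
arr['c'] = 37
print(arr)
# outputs {'b': 26, 'c': 37}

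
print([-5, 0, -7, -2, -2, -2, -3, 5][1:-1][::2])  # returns [0, -2, -2]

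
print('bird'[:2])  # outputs bi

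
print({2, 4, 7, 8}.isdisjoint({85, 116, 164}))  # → True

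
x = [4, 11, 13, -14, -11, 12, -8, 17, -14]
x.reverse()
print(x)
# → [-14, 17, -8, 12, -11, -14, 13, 11, 4]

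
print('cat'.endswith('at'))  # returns True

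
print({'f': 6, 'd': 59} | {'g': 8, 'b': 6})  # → {'f': 6, 'd': 59, 'g': 8, 'b': 6}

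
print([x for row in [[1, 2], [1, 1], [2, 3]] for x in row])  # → [1, 2, 1, 1, 2, 3]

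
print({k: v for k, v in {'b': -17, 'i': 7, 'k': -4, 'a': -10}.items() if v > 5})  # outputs {'i': 7}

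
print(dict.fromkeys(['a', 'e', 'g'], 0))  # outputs {'a': 0, 'e': 0, 'g': 0}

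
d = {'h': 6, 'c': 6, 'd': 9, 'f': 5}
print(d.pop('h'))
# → 6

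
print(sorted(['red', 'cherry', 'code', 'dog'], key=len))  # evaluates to ['red', 'dog', 'code', 'cherry']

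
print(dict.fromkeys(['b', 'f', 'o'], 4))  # {'b': 4, 'f': 4, 'o': 4}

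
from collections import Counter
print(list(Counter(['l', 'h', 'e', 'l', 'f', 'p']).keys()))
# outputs ['l', 'h', 'e', 'f', 'p']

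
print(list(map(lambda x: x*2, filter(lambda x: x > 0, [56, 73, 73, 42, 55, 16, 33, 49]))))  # [112, 146, 146, 84, 110, 32, 66, 98]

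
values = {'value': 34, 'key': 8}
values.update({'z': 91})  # {'value': 34, 'key': 8, 'z': 91}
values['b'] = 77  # {'value': 34, 'key': 8, 'z': 91, 'b': 77}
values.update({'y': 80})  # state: {'value': 34, 'key': 8, 'z': 91, 'b': 77, 'y': 80}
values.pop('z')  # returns 91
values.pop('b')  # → 77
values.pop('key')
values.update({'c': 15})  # {'value': 34, 'y': 80, 'c': 15}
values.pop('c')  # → 15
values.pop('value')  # 34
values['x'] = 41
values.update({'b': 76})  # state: {'y': 80, 'x': 41, 'b': 76}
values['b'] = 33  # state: {'y': 80, 'x': 41, 'b': 33}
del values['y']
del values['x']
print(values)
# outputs {'b': 33}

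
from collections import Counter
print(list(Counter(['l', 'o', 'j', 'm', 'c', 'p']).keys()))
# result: ['l', 'o', 'j', 'm', 'c', 'p']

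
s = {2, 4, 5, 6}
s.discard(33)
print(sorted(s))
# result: [2, 4, 5, 6]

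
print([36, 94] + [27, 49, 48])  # [36, 94, 27, 49, 48]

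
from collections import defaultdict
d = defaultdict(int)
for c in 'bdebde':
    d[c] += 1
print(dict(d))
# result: {'b': 2, 'd': 2, 'e': 2}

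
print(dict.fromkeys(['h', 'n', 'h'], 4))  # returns {'h': 4, 'n': 4}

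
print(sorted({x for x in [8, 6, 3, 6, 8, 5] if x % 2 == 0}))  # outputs [6, 8]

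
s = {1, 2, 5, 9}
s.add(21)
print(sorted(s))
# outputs [1, 2, 5, 9, 21]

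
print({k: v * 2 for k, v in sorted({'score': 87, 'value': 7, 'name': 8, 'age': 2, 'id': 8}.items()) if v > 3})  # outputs {'id': 16, 'name': 16, 'score': 174, 'value': 14}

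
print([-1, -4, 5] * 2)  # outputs [-1, -4, 5, -1, -4, 5]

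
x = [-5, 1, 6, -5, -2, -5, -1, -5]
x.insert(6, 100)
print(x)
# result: [-5, 1, 6, -5, -2, -5, 100, -1, -5]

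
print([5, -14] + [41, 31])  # [5, -14, 41, 31]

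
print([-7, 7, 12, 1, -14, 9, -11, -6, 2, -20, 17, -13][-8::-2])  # [-14, 12, -7]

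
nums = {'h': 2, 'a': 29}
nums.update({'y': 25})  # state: {'h': 2, 'a': 29, 'y': 25}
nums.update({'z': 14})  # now {'h': 2, 'a': 29, 'y': 25, 'z': 14}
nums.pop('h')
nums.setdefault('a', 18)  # 29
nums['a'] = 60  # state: {'a': 60, 'y': 25, 'z': 14}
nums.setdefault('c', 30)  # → 30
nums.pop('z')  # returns 14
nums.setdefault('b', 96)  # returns 96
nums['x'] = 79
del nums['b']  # {'a': 60, 'y': 25, 'c': 30, 'x': 79}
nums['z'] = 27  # {'a': 60, 'y': 25, 'c': 30, 'x': 79, 'z': 27}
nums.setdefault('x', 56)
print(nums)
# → {'a': 60, 'y': 25, 'c': 30, 'x': 79, 'z': 27}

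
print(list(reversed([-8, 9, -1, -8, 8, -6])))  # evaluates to [-6, 8, -8, -1, 9, -8]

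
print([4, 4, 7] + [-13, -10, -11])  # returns [4, 4, 7, -13, -10, -11]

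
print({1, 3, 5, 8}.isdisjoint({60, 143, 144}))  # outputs True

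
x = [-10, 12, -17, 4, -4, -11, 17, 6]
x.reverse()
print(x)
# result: [6, 17, -11, -4, 4, -17, 12, -10]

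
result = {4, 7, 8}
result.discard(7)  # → {4, 8}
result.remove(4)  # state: {8}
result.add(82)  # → {8, 82}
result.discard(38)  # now {8, 82}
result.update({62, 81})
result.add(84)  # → {8, 62, 81, 82, 84}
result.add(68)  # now {8, 62, 68, 81, 82, 84}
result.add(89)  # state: {8, 62, 68, 81, 82, 84, 89}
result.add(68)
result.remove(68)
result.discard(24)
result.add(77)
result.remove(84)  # {8, 62, 77, 81, 82, 89}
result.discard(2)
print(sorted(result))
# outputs [8, 62, 77, 81, 82, 89]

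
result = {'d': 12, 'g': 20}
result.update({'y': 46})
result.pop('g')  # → 20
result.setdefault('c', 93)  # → 93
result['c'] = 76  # {'d': 12, 'y': 46, 'c': 76}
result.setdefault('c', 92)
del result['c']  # {'d': 12, 'y': 46}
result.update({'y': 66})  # {'d': 12, 'y': 66}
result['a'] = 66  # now {'d': 12, 'y': 66, 'a': 66}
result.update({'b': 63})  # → {'d': 12, 'y': 66, 'a': 66, 'b': 63}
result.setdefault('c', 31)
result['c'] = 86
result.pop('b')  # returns 63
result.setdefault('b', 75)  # 75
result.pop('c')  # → 86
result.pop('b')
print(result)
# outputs {'d': 12, 'y': 66, 'a': 66}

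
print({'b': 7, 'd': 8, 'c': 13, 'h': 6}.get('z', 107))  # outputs 107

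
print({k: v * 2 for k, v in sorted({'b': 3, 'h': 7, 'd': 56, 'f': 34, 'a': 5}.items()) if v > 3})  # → {'a': 10, 'd': 112, 'f': 68, 'h': 14}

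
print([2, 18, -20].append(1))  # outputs None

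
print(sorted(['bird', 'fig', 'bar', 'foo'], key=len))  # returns ['fig', 'bar', 'foo', 'bird']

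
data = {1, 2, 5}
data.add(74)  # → {1, 2, 5, 74}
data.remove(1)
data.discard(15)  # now {2, 5, 74}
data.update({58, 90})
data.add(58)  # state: {2, 5, 58, 74, 90}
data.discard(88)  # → {2, 5, 58, 74, 90}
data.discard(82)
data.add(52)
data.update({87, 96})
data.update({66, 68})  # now {2, 5, 52, 58, 66, 68, 74, 87, 90, 96}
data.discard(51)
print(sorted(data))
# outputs [2, 5, 52, 58, 66, 68, 74, 87, 90, 96]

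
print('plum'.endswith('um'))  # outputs True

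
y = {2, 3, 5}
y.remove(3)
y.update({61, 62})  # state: {2, 5, 61, 62}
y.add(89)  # {2, 5, 61, 62, 89}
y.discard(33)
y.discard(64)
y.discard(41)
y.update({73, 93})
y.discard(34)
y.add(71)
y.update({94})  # {2, 5, 61, 62, 71, 73, 89, 93, 94}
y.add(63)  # {2, 5, 61, 62, 63, 71, 73, 89, 93, 94}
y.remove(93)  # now {2, 5, 61, 62, 63, 71, 73, 89, 94}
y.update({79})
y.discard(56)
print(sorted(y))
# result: [2, 5, 61, 62, 63, 71, 73, 79, 89, 94]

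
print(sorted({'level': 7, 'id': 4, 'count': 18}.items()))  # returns [('count', 18), ('id', 4), ('level', 7)]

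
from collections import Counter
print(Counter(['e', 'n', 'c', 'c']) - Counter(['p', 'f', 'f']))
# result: Counter({'c': 2, 'e': 1, 'n': 1})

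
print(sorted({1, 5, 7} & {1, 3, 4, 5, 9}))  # [1, 5]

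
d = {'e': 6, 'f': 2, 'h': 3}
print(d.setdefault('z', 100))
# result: 100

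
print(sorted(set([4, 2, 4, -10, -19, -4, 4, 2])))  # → [-19, -10, -4, 2, 4]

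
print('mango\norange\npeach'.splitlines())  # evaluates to ['mango', 'orange', 'peach']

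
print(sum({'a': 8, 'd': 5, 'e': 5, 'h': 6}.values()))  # 24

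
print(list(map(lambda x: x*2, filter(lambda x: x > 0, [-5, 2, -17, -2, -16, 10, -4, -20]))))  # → [4, 20]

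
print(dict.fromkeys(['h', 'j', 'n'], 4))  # {'h': 4, 'j': 4, 'n': 4}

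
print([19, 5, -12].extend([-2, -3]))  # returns None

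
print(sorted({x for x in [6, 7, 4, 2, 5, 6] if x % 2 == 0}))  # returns [2, 4, 6]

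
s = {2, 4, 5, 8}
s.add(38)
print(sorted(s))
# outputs [2, 4, 5, 8, 38]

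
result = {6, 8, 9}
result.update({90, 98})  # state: {6, 8, 9, 90, 98}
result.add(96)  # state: {6, 8, 9, 90, 96, 98}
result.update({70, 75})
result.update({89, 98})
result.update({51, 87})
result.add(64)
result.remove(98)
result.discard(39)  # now {6, 8, 9, 51, 64, 70, 75, 87, 89, 90, 96}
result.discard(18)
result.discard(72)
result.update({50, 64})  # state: {6, 8, 9, 50, 51, 64, 70, 75, 87, 89, 90, 96}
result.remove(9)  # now {6, 8, 50, 51, 64, 70, 75, 87, 89, 90, 96}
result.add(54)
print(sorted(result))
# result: [6, 8, 50, 51, 54, 64, 70, 75, 87, 89, 90, 96]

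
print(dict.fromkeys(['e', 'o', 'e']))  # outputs {'e': None, 'o': None}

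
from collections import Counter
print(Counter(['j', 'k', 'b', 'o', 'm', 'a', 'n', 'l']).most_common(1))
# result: [('j', 1)]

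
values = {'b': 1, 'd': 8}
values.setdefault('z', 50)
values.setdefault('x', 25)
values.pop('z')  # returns 50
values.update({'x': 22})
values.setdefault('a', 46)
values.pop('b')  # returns 1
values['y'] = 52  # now {'d': 8, 'x': 22, 'a': 46, 'y': 52}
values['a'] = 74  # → {'d': 8, 'x': 22, 'a': 74, 'y': 52}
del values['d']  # {'x': 22, 'a': 74, 'y': 52}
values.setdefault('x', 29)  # 22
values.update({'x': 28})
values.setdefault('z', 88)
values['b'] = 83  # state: {'x': 28, 'a': 74, 'y': 52, 'z': 88, 'b': 83}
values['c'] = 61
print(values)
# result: {'x': 28, 'a': 74, 'y': 52, 'z': 88, 'b': 83, 'c': 61}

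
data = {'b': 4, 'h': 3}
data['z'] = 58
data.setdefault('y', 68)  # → 68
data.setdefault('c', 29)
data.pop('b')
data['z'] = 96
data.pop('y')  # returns 68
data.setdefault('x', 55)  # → 55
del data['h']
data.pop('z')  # 96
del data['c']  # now {'x': 55}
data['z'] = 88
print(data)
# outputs {'x': 55, 'z': 88}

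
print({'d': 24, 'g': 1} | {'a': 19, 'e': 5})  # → {'d': 24, 'g': 1, 'a': 19, 'e': 5}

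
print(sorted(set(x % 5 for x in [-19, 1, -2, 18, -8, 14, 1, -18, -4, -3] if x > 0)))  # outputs [1, 3, 4]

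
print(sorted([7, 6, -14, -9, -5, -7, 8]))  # [-14, -9, -7, -5, 6, 7, 8]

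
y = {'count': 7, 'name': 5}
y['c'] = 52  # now {'count': 7, 'name': 5, 'c': 52}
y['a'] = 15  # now {'count': 7, 'name': 5, 'c': 52, 'a': 15}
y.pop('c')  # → 52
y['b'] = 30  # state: {'count': 7, 'name': 5, 'a': 15, 'b': 30}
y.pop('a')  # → 15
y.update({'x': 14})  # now {'count': 7, 'name': 5, 'b': 30, 'x': 14}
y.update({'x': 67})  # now {'count': 7, 'name': 5, 'b': 30, 'x': 67}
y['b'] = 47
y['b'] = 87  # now {'count': 7, 'name': 5, 'b': 87, 'x': 67}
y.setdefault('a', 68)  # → 68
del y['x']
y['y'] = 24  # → {'count': 7, 'name': 5, 'b': 87, 'a': 68, 'y': 24}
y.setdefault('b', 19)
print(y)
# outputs {'count': 7, 'name': 5, 'b': 87, 'a': 68, 'y': 24}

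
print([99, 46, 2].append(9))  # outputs None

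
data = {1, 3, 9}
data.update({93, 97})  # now {1, 3, 9, 93, 97}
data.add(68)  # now {1, 3, 9, 68, 93, 97}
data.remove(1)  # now {3, 9, 68, 93, 97}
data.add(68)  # {3, 9, 68, 93, 97}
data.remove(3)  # {9, 68, 93, 97}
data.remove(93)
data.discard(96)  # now {9, 68, 97}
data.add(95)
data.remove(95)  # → {9, 68, 97}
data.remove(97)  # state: {9, 68}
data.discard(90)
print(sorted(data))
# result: [9, 68]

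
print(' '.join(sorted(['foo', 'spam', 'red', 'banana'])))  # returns banana foo red spam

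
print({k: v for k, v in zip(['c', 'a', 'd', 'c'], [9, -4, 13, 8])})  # {'c': 8, 'a': -4, 'd': 13}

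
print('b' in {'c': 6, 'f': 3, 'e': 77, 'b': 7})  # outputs True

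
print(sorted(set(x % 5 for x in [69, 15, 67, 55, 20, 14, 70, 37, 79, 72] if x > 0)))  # [0, 2, 4]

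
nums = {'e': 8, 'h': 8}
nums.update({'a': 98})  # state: {'e': 8, 'h': 8, 'a': 98}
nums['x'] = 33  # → {'e': 8, 'h': 8, 'a': 98, 'x': 33}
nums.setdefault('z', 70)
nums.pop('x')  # 33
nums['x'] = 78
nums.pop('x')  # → 78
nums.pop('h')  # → 8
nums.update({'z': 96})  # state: {'e': 8, 'a': 98, 'z': 96}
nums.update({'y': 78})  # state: {'e': 8, 'a': 98, 'z': 96, 'y': 78}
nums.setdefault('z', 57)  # 96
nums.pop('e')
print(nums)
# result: {'a': 98, 'z': 96, 'y': 78}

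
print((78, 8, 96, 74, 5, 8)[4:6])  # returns (5, 8)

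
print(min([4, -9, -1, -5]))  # -9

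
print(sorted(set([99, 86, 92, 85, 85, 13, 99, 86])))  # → [13, 85, 86, 92, 99]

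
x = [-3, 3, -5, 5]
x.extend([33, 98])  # [-3, 3, -5, 5, 33, 98]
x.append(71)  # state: [-3, 3, -5, 5, 33, 98, 71]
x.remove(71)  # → [-3, 3, -5, 5, 33, 98]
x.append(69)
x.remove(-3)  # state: [3, -5, 5, 33, 98, 69]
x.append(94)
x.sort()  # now [-5, 3, 5, 33, 69, 94, 98]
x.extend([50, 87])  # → [-5, 3, 5, 33, 69, 94, 98, 50, 87]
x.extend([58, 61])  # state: [-5, 3, 5, 33, 69, 94, 98, 50, 87, 58, 61]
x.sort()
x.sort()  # [-5, 3, 5, 33, 50, 58, 61, 69, 87, 94, 98]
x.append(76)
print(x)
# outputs [-5, 3, 5, 33, 50, 58, 61, 69, 87, 94, 98, 76]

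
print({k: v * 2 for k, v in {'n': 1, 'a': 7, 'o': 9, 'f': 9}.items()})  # {'n': 2, 'a': 14, 'o': 18, 'f': 18}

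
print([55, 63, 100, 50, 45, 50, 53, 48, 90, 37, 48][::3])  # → [55, 50, 53, 37]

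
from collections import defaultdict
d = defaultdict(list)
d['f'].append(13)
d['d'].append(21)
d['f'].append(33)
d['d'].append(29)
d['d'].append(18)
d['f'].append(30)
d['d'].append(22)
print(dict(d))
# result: {'f': [13, 33, 30], 'd': [21, 29, 18, 22]}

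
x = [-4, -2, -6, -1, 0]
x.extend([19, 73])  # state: [-4, -2, -6, -1, 0, 19, 73]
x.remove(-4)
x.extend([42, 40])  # [-2, -6, -1, 0, 19, 73, 42, 40]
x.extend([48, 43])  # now [-2, -6, -1, 0, 19, 73, 42, 40, 48, 43]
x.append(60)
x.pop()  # 60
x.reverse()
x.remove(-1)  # [43, 48, 40, 42, 73, 19, 0, -6, -2]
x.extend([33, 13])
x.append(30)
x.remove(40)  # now [43, 48, 42, 73, 19, 0, -6, -2, 33, 13, 30]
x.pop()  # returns 30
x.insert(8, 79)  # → [43, 48, 42, 73, 19, 0, -6, -2, 79, 33, 13]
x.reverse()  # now [13, 33, 79, -2, -6, 0, 19, 73, 42, 48, 43]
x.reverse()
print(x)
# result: [43, 48, 42, 73, 19, 0, -6, -2, 79, 33, 13]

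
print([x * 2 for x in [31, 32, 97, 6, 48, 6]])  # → [62, 64, 194, 12, 96, 12]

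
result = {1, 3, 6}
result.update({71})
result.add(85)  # {1, 3, 6, 71, 85}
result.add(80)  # {1, 3, 6, 71, 80, 85}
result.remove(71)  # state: {1, 3, 6, 80, 85}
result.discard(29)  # {1, 3, 6, 80, 85}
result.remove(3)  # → {1, 6, 80, 85}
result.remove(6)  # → {1, 80, 85}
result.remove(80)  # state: {1, 85}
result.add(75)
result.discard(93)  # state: {1, 75, 85}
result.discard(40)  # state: {1, 75, 85}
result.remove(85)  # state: {1, 75}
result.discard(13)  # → {1, 75}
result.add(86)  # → {1, 75, 86}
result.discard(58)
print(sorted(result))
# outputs [1, 75, 86]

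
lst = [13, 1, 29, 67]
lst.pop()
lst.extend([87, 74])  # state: [13, 1, 29, 87, 74]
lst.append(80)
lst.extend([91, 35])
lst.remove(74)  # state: [13, 1, 29, 87, 80, 91, 35]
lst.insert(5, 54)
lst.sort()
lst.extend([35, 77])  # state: [1, 13, 29, 35, 54, 80, 87, 91, 35, 77]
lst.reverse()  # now [77, 35, 91, 87, 80, 54, 35, 29, 13, 1]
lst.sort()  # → [1, 13, 29, 35, 35, 54, 77, 80, 87, 91]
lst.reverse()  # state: [91, 87, 80, 77, 54, 35, 35, 29, 13, 1]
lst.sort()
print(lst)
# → [1, 13, 29, 35, 35, 54, 77, 80, 87, 91]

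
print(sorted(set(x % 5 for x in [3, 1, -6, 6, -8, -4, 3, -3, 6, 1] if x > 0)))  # [1, 3]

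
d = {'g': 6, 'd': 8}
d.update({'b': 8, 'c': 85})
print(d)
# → {'g': 6, 'd': 8, 'b': 8, 'c': 85}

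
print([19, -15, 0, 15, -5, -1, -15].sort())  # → None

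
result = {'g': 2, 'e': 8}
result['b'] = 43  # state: {'g': 2, 'e': 8, 'b': 43}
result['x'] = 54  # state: {'g': 2, 'e': 8, 'b': 43, 'x': 54}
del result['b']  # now {'g': 2, 'e': 8, 'x': 54}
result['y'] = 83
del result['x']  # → {'g': 2, 'e': 8, 'y': 83}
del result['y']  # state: {'g': 2, 'e': 8}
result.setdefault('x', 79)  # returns 79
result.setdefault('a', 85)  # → 85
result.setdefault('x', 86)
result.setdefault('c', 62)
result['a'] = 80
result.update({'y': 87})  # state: {'g': 2, 'e': 8, 'x': 79, 'a': 80, 'c': 62, 'y': 87}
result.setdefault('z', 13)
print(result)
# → {'g': 2, 'e': 8, 'x': 79, 'a': 80, 'c': 62, 'y': 87, 'z': 13}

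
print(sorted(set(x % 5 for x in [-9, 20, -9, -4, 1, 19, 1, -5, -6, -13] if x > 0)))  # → [0, 1, 4]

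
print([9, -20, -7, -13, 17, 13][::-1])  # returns [13, 17, -13, -7, -20, 9]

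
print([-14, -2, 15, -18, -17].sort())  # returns None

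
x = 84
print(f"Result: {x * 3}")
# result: Result: 252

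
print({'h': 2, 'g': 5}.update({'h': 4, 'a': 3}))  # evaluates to None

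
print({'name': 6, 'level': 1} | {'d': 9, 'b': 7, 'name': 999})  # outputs {'name': 999, 'level': 1, 'd': 9, 'b': 7}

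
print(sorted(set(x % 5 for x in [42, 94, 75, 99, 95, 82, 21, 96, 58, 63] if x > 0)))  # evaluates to [0, 1, 2, 3, 4]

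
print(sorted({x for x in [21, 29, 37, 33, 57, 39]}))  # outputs [21, 29, 33, 37, 39, 57]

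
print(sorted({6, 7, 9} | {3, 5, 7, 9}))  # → [3, 5, 6, 7, 9]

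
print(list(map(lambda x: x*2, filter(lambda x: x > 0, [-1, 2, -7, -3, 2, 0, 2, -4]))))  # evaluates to [4, 4, 4]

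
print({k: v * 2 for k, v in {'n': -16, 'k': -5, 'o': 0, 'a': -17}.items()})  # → {'n': -32, 'k': -10, 'o': 0, 'a': -34}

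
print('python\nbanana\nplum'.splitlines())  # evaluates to ['python', 'banana', 'plum']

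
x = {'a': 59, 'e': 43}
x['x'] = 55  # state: {'a': 59, 'e': 43, 'x': 55}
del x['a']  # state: {'e': 43, 'x': 55}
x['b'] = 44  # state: {'e': 43, 'x': 55, 'b': 44}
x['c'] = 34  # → {'e': 43, 'x': 55, 'b': 44, 'c': 34}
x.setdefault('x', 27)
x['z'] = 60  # {'e': 43, 'x': 55, 'b': 44, 'c': 34, 'z': 60}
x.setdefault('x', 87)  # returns 55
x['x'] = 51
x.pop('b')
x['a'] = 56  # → {'e': 43, 'x': 51, 'c': 34, 'z': 60, 'a': 56}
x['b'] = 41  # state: {'e': 43, 'x': 51, 'c': 34, 'z': 60, 'a': 56, 'b': 41}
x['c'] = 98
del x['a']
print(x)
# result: {'e': 43, 'x': 51, 'c': 98, 'z': 60, 'b': 41}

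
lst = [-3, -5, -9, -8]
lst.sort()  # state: [-9, -8, -5, -3]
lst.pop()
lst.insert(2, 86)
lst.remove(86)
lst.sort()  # [-9, -8, -5]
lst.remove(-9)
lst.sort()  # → [-8, -5]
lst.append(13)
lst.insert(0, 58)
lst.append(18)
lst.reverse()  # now [18, 13, -5, -8, 58]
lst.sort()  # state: [-8, -5, 13, 18, 58]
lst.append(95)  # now [-8, -5, 13, 18, 58, 95]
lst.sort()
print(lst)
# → [-8, -5, 13, 18, 58, 95]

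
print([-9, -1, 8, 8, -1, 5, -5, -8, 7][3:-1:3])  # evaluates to [8, -5]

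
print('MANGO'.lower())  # mango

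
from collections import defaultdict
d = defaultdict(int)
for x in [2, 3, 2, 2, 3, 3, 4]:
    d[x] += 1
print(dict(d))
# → {2: 3, 3: 3, 4: 1}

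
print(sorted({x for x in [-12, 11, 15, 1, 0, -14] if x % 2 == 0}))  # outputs [-14, -12, 0]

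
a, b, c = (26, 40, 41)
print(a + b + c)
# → 107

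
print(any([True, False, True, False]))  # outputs True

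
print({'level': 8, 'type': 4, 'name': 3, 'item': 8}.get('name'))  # 3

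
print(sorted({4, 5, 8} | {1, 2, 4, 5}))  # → [1, 2, 4, 5, 8]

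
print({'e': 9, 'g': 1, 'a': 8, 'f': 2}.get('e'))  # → 9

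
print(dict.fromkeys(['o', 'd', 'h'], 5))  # {'o': 5, 'd': 5, 'h': 5}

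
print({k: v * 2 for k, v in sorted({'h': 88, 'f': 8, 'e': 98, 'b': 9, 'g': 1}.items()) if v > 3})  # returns {'b': 18, 'e': 196, 'f': 16, 'h': 176}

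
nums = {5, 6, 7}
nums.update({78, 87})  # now {5, 6, 7, 78, 87}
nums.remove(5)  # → {6, 7, 78, 87}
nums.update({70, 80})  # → {6, 7, 70, 78, 80, 87}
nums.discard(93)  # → {6, 7, 70, 78, 80, 87}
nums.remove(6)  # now {7, 70, 78, 80, 87}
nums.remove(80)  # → {7, 70, 78, 87}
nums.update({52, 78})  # {7, 52, 70, 78, 87}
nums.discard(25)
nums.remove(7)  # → {52, 70, 78, 87}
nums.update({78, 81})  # {52, 70, 78, 81, 87}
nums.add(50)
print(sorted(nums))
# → [50, 52, 70, 78, 81, 87]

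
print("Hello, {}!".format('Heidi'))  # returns Hello, Heidi!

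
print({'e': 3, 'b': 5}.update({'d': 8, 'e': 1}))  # None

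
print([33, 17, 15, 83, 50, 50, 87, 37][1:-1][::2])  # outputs [17, 83, 50]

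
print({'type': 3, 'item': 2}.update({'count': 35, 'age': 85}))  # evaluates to None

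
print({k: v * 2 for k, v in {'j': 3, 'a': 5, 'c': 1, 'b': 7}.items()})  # {'j': 6, 'a': 10, 'c': 2, 'b': 14}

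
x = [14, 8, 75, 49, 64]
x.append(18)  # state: [14, 8, 75, 49, 64, 18]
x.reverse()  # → [18, 64, 49, 75, 8, 14]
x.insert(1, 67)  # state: [18, 67, 64, 49, 75, 8, 14]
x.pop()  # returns 14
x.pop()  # 8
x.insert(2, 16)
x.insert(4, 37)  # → [18, 67, 16, 64, 37, 49, 75]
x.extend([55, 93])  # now [18, 67, 16, 64, 37, 49, 75, 55, 93]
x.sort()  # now [16, 18, 37, 49, 55, 64, 67, 75, 93]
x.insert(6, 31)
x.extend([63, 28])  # [16, 18, 37, 49, 55, 64, 31, 67, 75, 93, 63, 28]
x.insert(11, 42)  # [16, 18, 37, 49, 55, 64, 31, 67, 75, 93, 63, 42, 28]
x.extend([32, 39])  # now [16, 18, 37, 49, 55, 64, 31, 67, 75, 93, 63, 42, 28, 32, 39]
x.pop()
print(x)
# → [16, 18, 37, 49, 55, 64, 31, 67, 75, 93, 63, 42, 28, 32]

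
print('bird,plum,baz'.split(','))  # ['bird', 'plum', 'baz']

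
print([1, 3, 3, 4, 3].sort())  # None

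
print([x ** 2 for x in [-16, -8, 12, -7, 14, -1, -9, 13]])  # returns [256, 64, 144, 49, 196, 1, 81, 169]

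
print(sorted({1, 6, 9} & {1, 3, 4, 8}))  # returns [1]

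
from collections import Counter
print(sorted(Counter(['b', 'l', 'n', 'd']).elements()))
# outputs ['b', 'd', 'l', 'n']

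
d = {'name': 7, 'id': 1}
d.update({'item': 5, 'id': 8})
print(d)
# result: {'name': 7, 'id': 8, 'item': 5}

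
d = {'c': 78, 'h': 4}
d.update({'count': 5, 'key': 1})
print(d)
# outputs {'c': 78, 'h': 4, 'count': 5, 'key': 1}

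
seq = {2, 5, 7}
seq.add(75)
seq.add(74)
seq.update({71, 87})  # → {2, 5, 7, 71, 74, 75, 87}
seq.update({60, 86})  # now {2, 5, 7, 60, 71, 74, 75, 86, 87}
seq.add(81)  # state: {2, 5, 7, 60, 71, 74, 75, 81, 86, 87}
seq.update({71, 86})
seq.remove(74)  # {2, 5, 7, 60, 71, 75, 81, 86, 87}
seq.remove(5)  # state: {2, 7, 60, 71, 75, 81, 86, 87}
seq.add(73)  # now {2, 7, 60, 71, 73, 75, 81, 86, 87}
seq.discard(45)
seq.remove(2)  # {7, 60, 71, 73, 75, 81, 86, 87}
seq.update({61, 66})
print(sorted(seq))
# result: [7, 60, 61, 66, 71, 73, 75, 81, 86, 87]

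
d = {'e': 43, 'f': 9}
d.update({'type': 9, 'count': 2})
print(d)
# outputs {'e': 43, 'f': 9, 'type': 9, 'count': 2}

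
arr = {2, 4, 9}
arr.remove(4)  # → {2, 9}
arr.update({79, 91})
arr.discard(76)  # {2, 9, 79, 91}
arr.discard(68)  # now {2, 9, 79, 91}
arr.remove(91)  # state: {2, 9, 79}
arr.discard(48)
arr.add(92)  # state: {2, 9, 79, 92}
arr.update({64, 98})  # {2, 9, 64, 79, 92, 98}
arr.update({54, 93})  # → {2, 9, 54, 64, 79, 92, 93, 98}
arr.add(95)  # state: {2, 9, 54, 64, 79, 92, 93, 95, 98}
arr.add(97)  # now {2, 9, 54, 64, 79, 92, 93, 95, 97, 98}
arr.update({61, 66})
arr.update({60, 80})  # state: {2, 9, 54, 60, 61, 64, 66, 79, 80, 92, 93, 95, 97, 98}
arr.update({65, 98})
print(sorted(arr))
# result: [2, 9, 54, 60, 61, 64, 65, 66, 79, 80, 92, 93, 95, 97, 98]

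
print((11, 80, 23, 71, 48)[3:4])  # (71,)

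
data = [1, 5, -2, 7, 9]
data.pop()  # 9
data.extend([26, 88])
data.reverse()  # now [88, 26, 7, -2, 5, 1]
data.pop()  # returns 1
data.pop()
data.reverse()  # [-2, 7, 26, 88]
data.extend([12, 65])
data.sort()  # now [-2, 7, 12, 26, 65, 88]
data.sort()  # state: [-2, 7, 12, 26, 65, 88]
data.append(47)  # [-2, 7, 12, 26, 65, 88, 47]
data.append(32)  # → [-2, 7, 12, 26, 65, 88, 47, 32]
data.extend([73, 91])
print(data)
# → [-2, 7, 12, 26, 65, 88, 47, 32, 73, 91]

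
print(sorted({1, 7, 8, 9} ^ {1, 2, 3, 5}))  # [2, 3, 5, 7, 8, 9]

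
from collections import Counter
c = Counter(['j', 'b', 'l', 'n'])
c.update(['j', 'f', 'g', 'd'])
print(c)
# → Counter({'j': 2, 'b': 1, 'l': 1, 'n': 1, 'f': 1, 'g': 1, 'd': 1})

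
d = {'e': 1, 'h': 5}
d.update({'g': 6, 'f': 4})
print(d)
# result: {'e': 1, 'h': 5, 'g': 6, 'f': 4}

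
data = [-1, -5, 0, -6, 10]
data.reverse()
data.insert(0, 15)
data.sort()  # [-6, -5, -1, 0, 10, 15]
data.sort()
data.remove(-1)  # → [-6, -5, 0, 10, 15]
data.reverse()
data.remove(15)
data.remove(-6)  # [10, 0, -5]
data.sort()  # [-5, 0, 10]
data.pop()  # 10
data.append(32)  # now [-5, 0, 32]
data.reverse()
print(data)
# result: [32, 0, -5]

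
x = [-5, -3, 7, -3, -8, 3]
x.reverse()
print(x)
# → [3, -8, -3, 7, -3, -5]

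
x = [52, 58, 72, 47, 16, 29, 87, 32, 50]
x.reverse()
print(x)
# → [50, 32, 87, 29, 16, 47, 72, 58, 52]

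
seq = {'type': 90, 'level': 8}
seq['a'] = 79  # {'type': 90, 'level': 8, 'a': 79}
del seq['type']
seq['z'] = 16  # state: {'level': 8, 'a': 79, 'z': 16}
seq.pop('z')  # 16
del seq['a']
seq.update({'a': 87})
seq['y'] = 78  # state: {'level': 8, 'a': 87, 'y': 78}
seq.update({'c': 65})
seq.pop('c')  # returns 65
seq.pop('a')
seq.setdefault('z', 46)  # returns 46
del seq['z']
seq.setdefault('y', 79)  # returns 78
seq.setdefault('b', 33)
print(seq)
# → {'level': 8, 'y': 78, 'b': 33}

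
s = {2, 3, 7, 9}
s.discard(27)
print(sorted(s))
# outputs [2, 3, 7, 9]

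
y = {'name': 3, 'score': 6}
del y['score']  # {'name': 3}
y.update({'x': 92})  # {'name': 3, 'x': 92}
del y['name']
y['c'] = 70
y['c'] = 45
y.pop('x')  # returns 92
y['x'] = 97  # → {'c': 45, 'x': 97}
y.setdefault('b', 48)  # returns 48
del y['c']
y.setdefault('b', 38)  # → 48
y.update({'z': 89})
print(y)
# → {'x': 97, 'b': 48, 'z': 89}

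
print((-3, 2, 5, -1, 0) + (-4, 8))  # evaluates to (-3, 2, 5, -1, 0, -4, 8)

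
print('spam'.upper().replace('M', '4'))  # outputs SPA4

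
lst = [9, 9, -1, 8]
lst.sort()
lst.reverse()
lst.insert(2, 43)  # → [9, 9, 43, 8, -1]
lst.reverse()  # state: [-1, 8, 43, 9, 9]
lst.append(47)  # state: [-1, 8, 43, 9, 9, 47]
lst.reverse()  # [47, 9, 9, 43, 8, -1]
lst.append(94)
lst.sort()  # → [-1, 8, 9, 9, 43, 47, 94]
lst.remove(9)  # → [-1, 8, 9, 43, 47, 94]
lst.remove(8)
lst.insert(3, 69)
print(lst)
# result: [-1, 9, 43, 69, 47, 94]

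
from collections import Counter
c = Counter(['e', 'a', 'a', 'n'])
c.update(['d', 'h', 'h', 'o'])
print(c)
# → Counter({'a': 2, 'h': 2, 'e': 1, 'n': 1, 'd': 1, 'o': 1})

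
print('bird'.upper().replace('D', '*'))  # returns BIR*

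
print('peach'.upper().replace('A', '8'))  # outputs PE8CH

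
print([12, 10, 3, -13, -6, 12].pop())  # 12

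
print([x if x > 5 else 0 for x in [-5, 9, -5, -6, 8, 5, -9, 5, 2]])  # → [0, 9, 0, 0, 8, 0, 0, 0, 0]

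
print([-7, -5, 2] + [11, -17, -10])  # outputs [-7, -5, 2, 11, -17, -10]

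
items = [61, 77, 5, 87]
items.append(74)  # [61, 77, 5, 87, 74]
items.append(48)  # [61, 77, 5, 87, 74, 48]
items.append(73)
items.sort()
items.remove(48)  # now [5, 61, 73, 74, 77, 87]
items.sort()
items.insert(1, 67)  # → [5, 67, 61, 73, 74, 77, 87]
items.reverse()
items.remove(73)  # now [87, 77, 74, 61, 67, 5]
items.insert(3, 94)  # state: [87, 77, 74, 94, 61, 67, 5]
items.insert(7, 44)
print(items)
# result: [87, 77, 74, 94, 61, 67, 5, 44]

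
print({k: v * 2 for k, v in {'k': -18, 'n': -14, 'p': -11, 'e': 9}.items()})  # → {'k': -36, 'n': -28, 'p': -22, 'e': 18}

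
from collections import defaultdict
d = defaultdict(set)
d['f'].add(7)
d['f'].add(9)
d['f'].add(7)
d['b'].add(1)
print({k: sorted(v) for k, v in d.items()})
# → {'f': [7, 9], 'b': [1]}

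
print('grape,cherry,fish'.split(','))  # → ['grape', 'cherry', 'fish']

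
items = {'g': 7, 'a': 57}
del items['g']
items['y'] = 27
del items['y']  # {'a': 57}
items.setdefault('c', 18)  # 18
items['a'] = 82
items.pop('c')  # 18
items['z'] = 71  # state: {'a': 82, 'z': 71}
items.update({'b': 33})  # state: {'a': 82, 'z': 71, 'b': 33}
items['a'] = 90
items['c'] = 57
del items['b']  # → {'a': 90, 'z': 71, 'c': 57}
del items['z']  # {'a': 90, 'c': 57}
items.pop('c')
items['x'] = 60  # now {'a': 90, 'x': 60}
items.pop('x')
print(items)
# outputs {'a': 90}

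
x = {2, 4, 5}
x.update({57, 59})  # {2, 4, 5, 57, 59}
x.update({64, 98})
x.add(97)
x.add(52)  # {2, 4, 5, 52, 57, 59, 64, 97, 98}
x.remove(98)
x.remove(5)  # {2, 4, 52, 57, 59, 64, 97}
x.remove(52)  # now {2, 4, 57, 59, 64, 97}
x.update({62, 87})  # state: {2, 4, 57, 59, 62, 64, 87, 97}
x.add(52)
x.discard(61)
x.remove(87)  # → {2, 4, 52, 57, 59, 62, 64, 97}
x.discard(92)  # {2, 4, 52, 57, 59, 62, 64, 97}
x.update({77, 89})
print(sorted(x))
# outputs [2, 4, 52, 57, 59, 62, 64, 77, 89, 97]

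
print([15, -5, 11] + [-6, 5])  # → [15, -5, 11, -6, 5]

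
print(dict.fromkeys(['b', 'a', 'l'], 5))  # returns {'b': 5, 'a': 5, 'l': 5}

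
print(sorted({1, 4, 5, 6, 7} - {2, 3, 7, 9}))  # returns [1, 4, 5, 6]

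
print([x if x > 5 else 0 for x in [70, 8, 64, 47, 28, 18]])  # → [70, 8, 64, 47, 28, 18]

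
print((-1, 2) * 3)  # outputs (-1, 2, -1, 2, -1, 2)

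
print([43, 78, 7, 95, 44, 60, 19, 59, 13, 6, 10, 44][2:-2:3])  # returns [7, 60, 13]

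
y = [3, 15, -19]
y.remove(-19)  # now [3, 15]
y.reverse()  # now [15, 3]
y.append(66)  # [15, 3, 66]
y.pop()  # 66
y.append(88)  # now [15, 3, 88]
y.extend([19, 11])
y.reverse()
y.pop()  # 15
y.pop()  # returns 3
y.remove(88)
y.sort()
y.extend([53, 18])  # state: [11, 19, 53, 18]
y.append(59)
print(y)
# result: [11, 19, 53, 18, 59]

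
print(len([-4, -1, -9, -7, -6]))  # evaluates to 5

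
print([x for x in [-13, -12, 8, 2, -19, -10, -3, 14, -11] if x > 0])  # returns [8, 2, 14]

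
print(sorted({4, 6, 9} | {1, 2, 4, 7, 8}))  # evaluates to [1, 2, 4, 6, 7, 8, 9]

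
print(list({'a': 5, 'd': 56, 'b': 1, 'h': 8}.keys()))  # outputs ['a', 'd', 'b', 'h']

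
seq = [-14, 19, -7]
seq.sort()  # [-14, -7, 19]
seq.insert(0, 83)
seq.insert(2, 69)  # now [83, -14, 69, -7, 19]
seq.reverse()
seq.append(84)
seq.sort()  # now [-14, -7, 19, 69, 83, 84]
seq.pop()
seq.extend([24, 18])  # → [-14, -7, 19, 69, 83, 24, 18]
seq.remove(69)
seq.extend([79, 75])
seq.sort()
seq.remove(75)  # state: [-14, -7, 18, 19, 24, 79, 83]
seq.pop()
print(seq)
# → [-14, -7, 18, 19, 24, 79]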